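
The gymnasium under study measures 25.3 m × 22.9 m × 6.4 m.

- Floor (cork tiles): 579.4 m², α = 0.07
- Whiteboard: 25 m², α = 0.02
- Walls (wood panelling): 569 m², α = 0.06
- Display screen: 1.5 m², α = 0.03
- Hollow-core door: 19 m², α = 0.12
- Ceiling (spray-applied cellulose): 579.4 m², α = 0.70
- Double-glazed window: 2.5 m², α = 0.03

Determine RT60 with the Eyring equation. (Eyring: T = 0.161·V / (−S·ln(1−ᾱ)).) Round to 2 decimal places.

S = Σ Sᵢ = 1775.8 m².
Absorption A = 579.4·0.07 + 25·0.02 + 569·0.06 + 1.5·0.03 + 19·0.12 + 579.4·0.70 + 2.5·0.03 = 483.178 sabins.
ᾱ = 483.178 / 1775.8 = 0.2721.
−S·ln(1−ᾱ) = −1775.8 × ln(1 − 0.2721) = 563.979.
V = 25.3 × 22.9 × 6.4 = 3707.968 m³.
T = 0.161·V/[−S·ln(1−ᾱ)] = 0.161·3707.968/563.979 = 1.06 s.

1.06 seconds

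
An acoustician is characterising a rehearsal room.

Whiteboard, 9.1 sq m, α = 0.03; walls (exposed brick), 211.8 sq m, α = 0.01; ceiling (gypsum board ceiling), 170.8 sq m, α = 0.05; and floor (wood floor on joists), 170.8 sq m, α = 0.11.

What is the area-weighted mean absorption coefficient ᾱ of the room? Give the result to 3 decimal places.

0.053

Total surface area S = 562.5 sq m.
Σ(Sᵢαᵢ) = 9.1·0.03 + 211.8·0.01 + 170.8·0.05 + 170.8·0.11 = 29.719.
ᾱ = A/S = 0.053.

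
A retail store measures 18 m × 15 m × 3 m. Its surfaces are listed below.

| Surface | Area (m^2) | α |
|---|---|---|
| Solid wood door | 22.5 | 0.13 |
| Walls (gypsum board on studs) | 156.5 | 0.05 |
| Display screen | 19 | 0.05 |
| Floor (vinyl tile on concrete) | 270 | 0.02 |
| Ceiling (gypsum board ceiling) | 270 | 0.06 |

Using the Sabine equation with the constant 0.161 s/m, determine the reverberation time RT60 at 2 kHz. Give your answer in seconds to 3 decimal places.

A = Σ Sᵢαᵢ = 22.5×0.13 + 156.5×0.05 + 19×0.05 + 270×0.02 + 270×0.06 = 33.300 sabins.
Volume V = 18 × 15 × 3 = 810 m³.
Sabine: RT60 = 0.161 × 810 / 33.300 = 3.916 s.

3.916 sec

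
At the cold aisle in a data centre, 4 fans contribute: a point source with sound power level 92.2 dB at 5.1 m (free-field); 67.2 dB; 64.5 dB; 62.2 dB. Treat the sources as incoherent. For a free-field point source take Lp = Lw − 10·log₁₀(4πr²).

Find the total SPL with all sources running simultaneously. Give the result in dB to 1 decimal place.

Source at 5.1 m: Lp = 92.2 − 10·log₁₀(4π·5.1²) = 92.2 − 10·log₁₀(326.851) = 67.1 dB.
Σ 10^(Lᵢ/10) = 1.485e+07.
L_total = 10·log₁₀(1.485e+07) = 71.7 dB.

71.7 dB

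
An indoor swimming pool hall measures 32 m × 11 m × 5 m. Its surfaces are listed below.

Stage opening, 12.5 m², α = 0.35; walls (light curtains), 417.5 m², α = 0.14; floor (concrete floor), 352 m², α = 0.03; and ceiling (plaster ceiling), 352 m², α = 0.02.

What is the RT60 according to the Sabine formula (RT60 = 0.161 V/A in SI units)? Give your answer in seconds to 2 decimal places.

3.52 s

Total absorption A = 12.5*0.35 + 417.5*0.14 + 352*0.03 + 352*0.02
  = 4.375 + 58.450 + 10.560 + 7.040 = 80.425 m² sabins.
V = 32·11·5 = 1760 m³.
T = 0.161 V/A = 0.161·1760/80.425 = 3.52 s.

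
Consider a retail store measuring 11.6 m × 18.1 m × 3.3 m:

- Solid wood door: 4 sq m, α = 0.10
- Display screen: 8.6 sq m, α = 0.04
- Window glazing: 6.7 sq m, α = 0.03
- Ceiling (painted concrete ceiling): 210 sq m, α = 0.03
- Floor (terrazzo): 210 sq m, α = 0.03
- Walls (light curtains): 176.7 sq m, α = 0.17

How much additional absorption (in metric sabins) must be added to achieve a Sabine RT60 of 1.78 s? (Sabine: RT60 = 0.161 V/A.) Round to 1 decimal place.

19.1 sabins

Total absorption A₁ = 4×0.10 + 8.6×0.04 + 6.7×0.03 + 210×0.03 + 210×0.03 + 176.7×0.17
  = 0.400 + 0.344 + 0.201 + 6.300 + 6.300 + 30.039 = 43.584 sq m sabins.
For T = 1.78 s, need A₂ = 0.161·V/T = 0.161·692.868/1.78 = 62.670 sabins.
Additional absorption ΔA = 62.670 − 43.584 = 19.1 sabins.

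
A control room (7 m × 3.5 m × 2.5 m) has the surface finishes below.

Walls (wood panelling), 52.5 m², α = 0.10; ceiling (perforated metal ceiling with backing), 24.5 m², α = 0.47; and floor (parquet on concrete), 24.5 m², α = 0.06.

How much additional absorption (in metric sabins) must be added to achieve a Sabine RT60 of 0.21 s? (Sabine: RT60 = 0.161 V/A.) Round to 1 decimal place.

28.7 sabins

Equivalent absorption area: A₁ = 52.5×0.10 + 24.5×0.47 + 24.5×0.06 = 18.235 m².
V = 61.25 m³. Required absorption A₂ = 0.161 × 61.25 / 0.21 = 46.958 sabins.
Shortfall: 46.958 − 18.235 = 28.7 sabins.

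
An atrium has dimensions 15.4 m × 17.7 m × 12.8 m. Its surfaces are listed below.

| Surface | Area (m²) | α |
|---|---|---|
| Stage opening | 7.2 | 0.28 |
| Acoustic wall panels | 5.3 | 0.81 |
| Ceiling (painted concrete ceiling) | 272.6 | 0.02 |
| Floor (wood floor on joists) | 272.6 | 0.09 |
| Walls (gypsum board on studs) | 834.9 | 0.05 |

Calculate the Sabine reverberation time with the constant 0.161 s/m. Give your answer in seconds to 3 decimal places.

Equivalent absorption area: A = 7.2×0.28 + 5.3×0.81 + 272.6×0.02 + 272.6×0.09 + 834.9×0.05 = 78.040 m².
Volume V = 15.4 × 17.7 × 12.8 = 3489.024 m³.
Sabine: RT60 = 0.161 × 3489.024 / 78.040 = 7.198 s.

7.198 s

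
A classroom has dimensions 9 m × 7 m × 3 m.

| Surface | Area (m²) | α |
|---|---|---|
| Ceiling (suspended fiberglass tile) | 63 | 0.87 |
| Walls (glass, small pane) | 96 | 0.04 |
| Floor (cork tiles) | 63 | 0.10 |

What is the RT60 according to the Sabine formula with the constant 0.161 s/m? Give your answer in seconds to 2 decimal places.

Summing Sᵢαᵢ: 54.810 + 3.840 + 6.300 → A = 64.950 sabins.
Volume V = 9 × 7 × 3 = 189 m³.
Sabine: RT60 = 0.161 × 189 / 64.950 = 0.47 s.

0.47 s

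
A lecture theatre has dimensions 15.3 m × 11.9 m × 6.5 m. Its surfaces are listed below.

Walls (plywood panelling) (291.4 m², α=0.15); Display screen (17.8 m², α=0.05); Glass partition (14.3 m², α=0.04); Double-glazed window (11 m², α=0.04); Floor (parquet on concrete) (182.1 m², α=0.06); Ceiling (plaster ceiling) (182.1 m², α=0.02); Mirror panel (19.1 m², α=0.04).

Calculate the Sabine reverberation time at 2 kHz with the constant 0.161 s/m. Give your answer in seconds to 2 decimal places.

Equivalent absorption area: A = 291.4×0.15 + 17.8×0.05 + 14.3×0.04 + 11×0.04 + 182.1×0.06 + 182.1×0.02 + 19.1×0.04 = 60.944 m².
Room volume: 1183.455 m³.
Sabine: RT60 = 0.161 × 1183.455 / 60.944 = 3.13 s.

3.13 s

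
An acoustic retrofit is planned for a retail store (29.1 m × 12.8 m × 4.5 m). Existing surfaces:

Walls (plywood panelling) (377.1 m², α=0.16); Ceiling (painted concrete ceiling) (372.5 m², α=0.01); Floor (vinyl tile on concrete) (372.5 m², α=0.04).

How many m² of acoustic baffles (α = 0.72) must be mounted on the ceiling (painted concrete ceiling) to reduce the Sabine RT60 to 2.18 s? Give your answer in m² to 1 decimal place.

Total absorption A₁ = 377.1*0.16 + 372.5*0.01 + 372.5*0.04
  = 60.336 + 3.725 + 14.900 = 78.961 m² sabins.
V = 1676.16 m³. Target absorption A₂ = 0.161 × 1676.16 / 2.18 = 123.790 sabins.
Absorption to add: 123.790 − 78.961 = 44.829 sabins.
Each m² of panel replacing the ceiling (painted concrete ceiling) adds (0.72 − 0.01) = 0.71 sabins.
Area = ΔA/Δα = 44.829/0.71 = 63.1 m².

63.1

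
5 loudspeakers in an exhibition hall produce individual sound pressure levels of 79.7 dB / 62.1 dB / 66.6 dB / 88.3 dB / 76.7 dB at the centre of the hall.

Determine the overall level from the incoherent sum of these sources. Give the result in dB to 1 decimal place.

Converting to relative power and adding: 10^(79.7/10) + 10^(62.1/10) + 10^(66.6/10) + 10^(88.3/10) + 10^(76.7/10) = 8.224e+08.
Combined level = 10 log₁₀(8.224e+08) = 89.2 dB.

89.2 dB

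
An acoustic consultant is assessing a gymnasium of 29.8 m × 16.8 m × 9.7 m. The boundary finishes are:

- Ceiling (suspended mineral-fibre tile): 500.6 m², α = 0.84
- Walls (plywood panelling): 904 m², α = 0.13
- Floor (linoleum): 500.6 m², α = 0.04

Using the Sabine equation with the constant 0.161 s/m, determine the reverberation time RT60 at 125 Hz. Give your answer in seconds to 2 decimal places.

1.40 sec

Summing Sᵢαᵢ: 420.504 + 117.520 + 20.024 → A = 558.048 sabins.
Volume V = 29.8 × 16.8 × 9.7 = 4856.208 m³.
RT60 = 0.161 · V / A = 0.161 × 4856.208 / 558.048 = 1.40 s.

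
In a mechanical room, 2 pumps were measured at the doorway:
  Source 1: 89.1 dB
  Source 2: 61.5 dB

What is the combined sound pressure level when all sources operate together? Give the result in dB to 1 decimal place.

Sum in the linear (power) domain: Σ 10^(Lᵢ/10) = 10^(89.1/10) + 10^(61.5/10) = 8.142e+08.
Combined level = 10 log₁₀(8.142e+08) = 89.1 dB.

89.1 dB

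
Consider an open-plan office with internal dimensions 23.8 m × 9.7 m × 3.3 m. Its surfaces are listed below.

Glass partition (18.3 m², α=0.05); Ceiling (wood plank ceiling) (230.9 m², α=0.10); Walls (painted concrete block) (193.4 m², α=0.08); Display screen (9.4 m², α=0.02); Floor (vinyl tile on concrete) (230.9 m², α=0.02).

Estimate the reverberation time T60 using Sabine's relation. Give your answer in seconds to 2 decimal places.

2.77 sec

Equivalent absorption area: A = 18.3×0.05 + 230.9×0.10 + 193.4×0.08 + 9.4×0.02 + 230.9×0.02 = 44.283 m².
Room volume: 761.838 m³.
RT60 = 0.161 · V / A = 0.161 × 761.838 / 44.283 = 2.77 s.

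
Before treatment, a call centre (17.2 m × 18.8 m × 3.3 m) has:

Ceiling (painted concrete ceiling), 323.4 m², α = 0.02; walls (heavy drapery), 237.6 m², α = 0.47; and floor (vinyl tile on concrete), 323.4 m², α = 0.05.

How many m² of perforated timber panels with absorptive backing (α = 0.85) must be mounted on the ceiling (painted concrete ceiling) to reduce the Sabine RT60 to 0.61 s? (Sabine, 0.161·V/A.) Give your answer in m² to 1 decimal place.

177.5

A₁ = Σ Sᵢαᵢ = 323.4×0.02 + 237.6×0.47 + 323.4×0.05 = 134.310 sabins.
V = 1067.088 m³. Target absorption A₂ = 0.161 × 1067.088 / 0.61 = 281.641 sabins.
ΔA needed = 281.641 − 134.310 = 147.331 sabins.
Net gain per m²: Δα = 0.85 − 0.02 = 0.83.
Panel area = 147.331 / 0.83 = 177.5 m².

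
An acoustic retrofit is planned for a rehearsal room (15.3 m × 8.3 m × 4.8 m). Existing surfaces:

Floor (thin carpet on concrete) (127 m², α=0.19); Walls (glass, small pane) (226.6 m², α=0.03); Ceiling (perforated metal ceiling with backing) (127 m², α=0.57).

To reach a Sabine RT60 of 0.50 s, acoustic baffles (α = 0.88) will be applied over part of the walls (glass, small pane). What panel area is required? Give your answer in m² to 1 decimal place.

Total absorption A₁ = 127×0.19 + 226.6×0.03 + 127×0.57
  = 24.130 + 6.798 + 72.390 = 103.318 m² sabins.
Required A₂ = 0.161·609.552/0.50 = 196.276 sabins.
Absorption to add: 196.276 − 103.318 = 92.958 sabins.
Net gain per m²: Δα = 0.88 − 0.03 = 0.85.
Panel area = 92.958 / 0.85 = 109.4 m².

109.4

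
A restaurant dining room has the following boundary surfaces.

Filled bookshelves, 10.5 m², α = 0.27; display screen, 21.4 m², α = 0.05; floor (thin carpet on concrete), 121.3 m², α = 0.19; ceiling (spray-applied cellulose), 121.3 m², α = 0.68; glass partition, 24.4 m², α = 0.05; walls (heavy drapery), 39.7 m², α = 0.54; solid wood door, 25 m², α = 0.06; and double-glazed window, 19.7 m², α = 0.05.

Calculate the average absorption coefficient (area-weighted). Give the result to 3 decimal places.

S = Σ Sᵢ = 10.5 + 21.4 + 121.3 + 121.3 + 24.4 + 39.7 + 25 + 19.7 = 383.3 m².
Σ(Sᵢαᵢ) = 10.5×0.27 + 21.4×0.05 + 121.3×0.19 + 121.3×0.68 + 24.4×0.05 + 39.7×0.54 + 25×0.06 + 19.7×0.05 = 134.579.
ᾱ = A/S = 0.351.

0.351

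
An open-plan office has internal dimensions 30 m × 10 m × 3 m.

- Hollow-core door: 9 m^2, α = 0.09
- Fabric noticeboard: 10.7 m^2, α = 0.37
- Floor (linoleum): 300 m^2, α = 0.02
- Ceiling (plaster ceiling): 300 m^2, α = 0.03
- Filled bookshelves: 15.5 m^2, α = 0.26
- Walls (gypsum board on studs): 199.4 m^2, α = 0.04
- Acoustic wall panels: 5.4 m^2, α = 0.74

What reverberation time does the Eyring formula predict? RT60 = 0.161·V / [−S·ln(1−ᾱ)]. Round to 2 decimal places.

Total surface area S = 9 + 10.7 + 300 + 300 + 15.5 + 199.4 + 5.4 = 840.0 m^2.
Absorption A = 9×0.09 + 10.7×0.37 + 300×0.02 + 300×0.03 + 15.5×0.26 + 199.4×0.04 + 5.4×0.74 = 35.771 sabins.
Mean coefficient ᾱ = A/S = 0.0426.
−S·ln(1−ᾱ) = −840.0 × ln(1 − 0.0426) = 36.569.
V = 30 × 10 × 3 = 900 m³.
RT60 = 0.161 × 900 / 36.569 = 3.96 s.

3.96 sec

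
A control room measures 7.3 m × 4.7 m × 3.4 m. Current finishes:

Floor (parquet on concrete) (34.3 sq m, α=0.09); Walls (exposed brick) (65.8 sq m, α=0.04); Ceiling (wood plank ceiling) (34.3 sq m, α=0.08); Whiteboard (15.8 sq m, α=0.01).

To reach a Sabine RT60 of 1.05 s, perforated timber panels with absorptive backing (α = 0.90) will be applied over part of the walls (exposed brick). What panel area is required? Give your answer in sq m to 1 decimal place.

10.8

Summing Sᵢαᵢ: 3.087 + 2.632 + 2.744 + 0.158 → A₁ = 8.621 sabins.
Required A₂ = 0.161·116.654/1.05 = 17.887 sabins.
Absorption to add: 17.887 − 8.621 = 9.266 sabins.
Net gain per sq m: Δα = 0.90 − 0.04 = 0.86.
Panel area = 9.266 / 0.86 = 10.8 sq m.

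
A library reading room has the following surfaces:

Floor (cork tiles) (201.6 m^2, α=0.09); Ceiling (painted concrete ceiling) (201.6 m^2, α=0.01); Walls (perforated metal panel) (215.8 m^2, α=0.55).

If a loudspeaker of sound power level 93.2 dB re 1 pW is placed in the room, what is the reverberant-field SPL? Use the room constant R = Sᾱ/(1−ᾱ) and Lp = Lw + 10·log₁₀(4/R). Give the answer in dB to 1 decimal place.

A = 138.850 sabins; S = 619.0 m^2.
ᾱ = 138.850/619.0 = 0.2243; R = Sᾱ/(1−ᾱ) = 138.850/(1−0.2243) = 179.000 m^2.
Lp = 93.2 + 10·log₁₀(4/179.000) = 93.2 + (-16.51) = 76.7 dB.

76.7 dB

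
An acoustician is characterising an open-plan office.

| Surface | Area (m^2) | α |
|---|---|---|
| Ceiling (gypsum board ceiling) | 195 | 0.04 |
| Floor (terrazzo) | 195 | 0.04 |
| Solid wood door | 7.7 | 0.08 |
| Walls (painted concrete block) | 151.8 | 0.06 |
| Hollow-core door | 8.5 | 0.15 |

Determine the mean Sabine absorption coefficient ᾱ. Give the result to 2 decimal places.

0.05

S = Σ Sᵢ = 195 + 195 + 7.7 + 151.8 + 8.5 = 558.0 m^2.
Σ(Sᵢαᵢ) = 195×0.04 + 195×0.04 + 7.7×0.08 + 151.8×0.06 + 8.5×0.15 = 26.599.
ᾱ = 26.599 / 558.0 = 0.05.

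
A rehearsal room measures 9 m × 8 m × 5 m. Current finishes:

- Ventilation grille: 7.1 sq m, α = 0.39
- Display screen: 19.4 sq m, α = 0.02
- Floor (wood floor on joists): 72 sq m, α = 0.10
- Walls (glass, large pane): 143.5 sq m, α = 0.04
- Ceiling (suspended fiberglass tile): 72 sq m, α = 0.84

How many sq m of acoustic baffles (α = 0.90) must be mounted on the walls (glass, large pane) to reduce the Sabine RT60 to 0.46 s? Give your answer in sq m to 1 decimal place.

57.5

Summing Sᵢαᵢ: 2.769 + 0.388 + 7.200 + 5.740 + 60.480 → A₁ = 76.577 sabins.
Required A₂ = 0.161·360/0.46 = 126.000 sabins.
ΔA needed = 126.000 − 76.577 = 49.423 sabins.
Net gain per sq m: Δα = 0.90 − 0.04 = 0.86.
Panel area = 49.423 / 0.86 = 57.5 sq m.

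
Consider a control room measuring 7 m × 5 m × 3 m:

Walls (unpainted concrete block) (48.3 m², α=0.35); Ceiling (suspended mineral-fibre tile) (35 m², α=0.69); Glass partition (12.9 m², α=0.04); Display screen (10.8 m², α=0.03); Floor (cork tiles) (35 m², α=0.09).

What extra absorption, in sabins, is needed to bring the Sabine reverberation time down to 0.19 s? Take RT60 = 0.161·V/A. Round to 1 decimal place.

Equivalent absorption area: A₁ = 48.3*0.35 + 35*0.69 + 12.9*0.04 + 10.8*0.03 + 35*0.09 = 45.045 m².
For T = 0.19 s, need A₂ = 0.161·V/T = 0.161·105/0.19 = 88.974 sabins.
Shortfall: 88.974 − 45.045 = 43.9 sabins.

43.9 sabins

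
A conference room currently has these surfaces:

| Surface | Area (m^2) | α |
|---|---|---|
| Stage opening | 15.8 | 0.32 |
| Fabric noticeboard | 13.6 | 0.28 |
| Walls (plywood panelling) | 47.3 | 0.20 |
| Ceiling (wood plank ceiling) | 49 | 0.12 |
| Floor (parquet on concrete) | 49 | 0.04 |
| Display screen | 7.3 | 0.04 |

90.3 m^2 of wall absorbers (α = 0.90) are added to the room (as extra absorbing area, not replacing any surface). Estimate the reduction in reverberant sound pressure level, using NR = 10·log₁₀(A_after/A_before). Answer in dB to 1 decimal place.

6.1 dB

Summing Sᵢαᵢ: 5.056 + 3.808 + 9.460 + 5.880 + 1.960 + 0.292 → A_before = 26.456 sabins.
Treatment contributes 90.3·0.90 = 81.270 sabins.
New total A_after = 107.726 sabins.
NR = 10·log₁₀(107.726/26.456) = 6.1 dB.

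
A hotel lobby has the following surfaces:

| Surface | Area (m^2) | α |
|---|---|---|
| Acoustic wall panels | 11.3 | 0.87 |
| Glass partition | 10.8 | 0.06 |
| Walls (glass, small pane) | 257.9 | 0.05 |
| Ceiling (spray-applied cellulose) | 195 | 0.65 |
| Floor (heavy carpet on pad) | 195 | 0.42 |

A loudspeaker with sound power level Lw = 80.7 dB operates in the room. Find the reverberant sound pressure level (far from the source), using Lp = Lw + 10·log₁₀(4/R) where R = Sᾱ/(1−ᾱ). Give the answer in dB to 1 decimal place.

Σ(Sᵢαᵢ) = 11.3·0.87 + 10.8·0.06 + 257.9·0.05 + 195·0.65 + 195·0.42 = 232.024; total area S = 670.0 m^2.
ᾱ = 0.3463, so room constant R = A/(1−ᾱ) = 354.940 m^2.
Lp = 80.7 + 10·log₁₀(4/354.940) = 80.7 + (-19.48) = 61.2 dB.

61.2 dB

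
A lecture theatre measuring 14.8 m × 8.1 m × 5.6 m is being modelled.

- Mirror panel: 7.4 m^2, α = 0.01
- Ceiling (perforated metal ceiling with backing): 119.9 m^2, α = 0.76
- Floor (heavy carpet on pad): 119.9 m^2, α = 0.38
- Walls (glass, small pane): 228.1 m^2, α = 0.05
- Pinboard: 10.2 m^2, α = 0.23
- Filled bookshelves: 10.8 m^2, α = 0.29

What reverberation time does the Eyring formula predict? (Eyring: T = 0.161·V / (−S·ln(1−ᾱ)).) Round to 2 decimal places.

Total surface area S = 7.4 + 119.9 + 119.9 + 228.1 + 10.2 + 10.8 = 496.3 m^2.
Σ(Sᵢαᵢ) = 7.4·0.01 + 119.9·0.76 + 119.9·0.38 + 228.1·0.05 + 10.2·0.23 + 10.8·0.29 = 153.643.
ᾱ = 153.643 / 496.3 = 0.3096.
Eyring denominator: −S ln(1−ᾱ) = 183.871.
V = 14.8 × 8.1 × 5.6 = 671.328 m³.
RT60 = 0.161 × 671.328 / 183.871 = 0.59 s.

0.59 s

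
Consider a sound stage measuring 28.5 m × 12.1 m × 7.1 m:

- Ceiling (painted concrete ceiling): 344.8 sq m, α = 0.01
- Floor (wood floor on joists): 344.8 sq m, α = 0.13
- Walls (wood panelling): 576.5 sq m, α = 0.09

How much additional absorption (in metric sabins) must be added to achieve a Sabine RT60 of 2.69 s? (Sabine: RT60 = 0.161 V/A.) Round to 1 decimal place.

A₁ = Σ Sᵢαᵢ = 344.8*0.01 + 344.8*0.13 + 576.5*0.09 = 100.157 sabins.
Target A₂ = 0.161·2448.435/2.69 = 146.542 sabins (V = 2448.435 m³).
Additional absorption ΔA = 146.542 − 100.157 = 46.4 sabins.

46.4 sabins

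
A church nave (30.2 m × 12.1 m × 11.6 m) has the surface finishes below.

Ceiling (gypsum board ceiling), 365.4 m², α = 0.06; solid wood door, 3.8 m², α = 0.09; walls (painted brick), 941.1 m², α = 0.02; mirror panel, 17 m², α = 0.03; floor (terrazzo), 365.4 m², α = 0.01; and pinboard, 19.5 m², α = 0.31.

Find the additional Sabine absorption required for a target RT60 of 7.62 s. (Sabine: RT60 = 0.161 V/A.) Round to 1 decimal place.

38.3 sabins

A₁ = Σ Sᵢαᵢ = 365.4×0.06 + 3.8×0.09 + 941.1×0.02 + 17×0.03 + 365.4×0.01 + 19.5×0.31 = 51.297 sabins.
V = 4238.872 m³. Required absorption A₂ = 0.161 × 4238.872 / 7.62 = 89.561 sabins.
ΔA = A₂ − A₁ = 89.561 − 51.297 = 38.3 sabins.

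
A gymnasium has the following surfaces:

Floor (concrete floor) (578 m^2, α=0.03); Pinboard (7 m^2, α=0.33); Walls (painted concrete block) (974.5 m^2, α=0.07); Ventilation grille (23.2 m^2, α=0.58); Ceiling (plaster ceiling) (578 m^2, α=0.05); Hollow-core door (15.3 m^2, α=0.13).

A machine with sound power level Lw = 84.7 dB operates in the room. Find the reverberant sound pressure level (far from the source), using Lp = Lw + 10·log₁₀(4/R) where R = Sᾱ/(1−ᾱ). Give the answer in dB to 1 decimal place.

A = 132.210 sabins; S = 2176.0 m^2.
ᾱ = 132.210/2176.0 = 0.0608; R = Sᾱ/(1−ᾱ) = 132.210/(1−0.0608) = 140.769 m^2.
Lp = 84.7 + 10·log₁₀(4/140.769) = 84.7 + (-15.46) = 69.2 dB.

69.2 dB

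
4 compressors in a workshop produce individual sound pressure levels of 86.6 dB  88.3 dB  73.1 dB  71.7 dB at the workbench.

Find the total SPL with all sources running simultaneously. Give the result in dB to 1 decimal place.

Σ 10^(Lᵢ/10) = 1.168e+09.
L_total = 10·log₁₀(1.168e+09) = 90.7 dB.

90.7 dB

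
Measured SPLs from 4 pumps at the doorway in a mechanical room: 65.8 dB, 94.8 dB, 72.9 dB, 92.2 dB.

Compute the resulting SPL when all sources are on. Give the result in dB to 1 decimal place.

96.7 dB

Converting to relative power and adding: 10^(65.8/10) + 10^(94.8/10) + 10^(72.9/10) + 10^(92.2/10) = 4.703e+09.
L_total = 10·log₁₀(4.703e+09) = 96.7 dB.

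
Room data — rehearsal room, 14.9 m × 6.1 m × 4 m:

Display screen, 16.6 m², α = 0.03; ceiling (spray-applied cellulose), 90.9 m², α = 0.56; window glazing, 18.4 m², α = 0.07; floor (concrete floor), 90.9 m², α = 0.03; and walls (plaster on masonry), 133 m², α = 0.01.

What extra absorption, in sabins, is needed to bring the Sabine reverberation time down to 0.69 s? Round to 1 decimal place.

Total absorption A₁ = 16.6×0.03 + 90.9×0.56 + 18.4×0.07 + 90.9×0.03 + 133×0.01
  = 0.498 + 50.904 + 1.288 + 2.727 + 1.330 = 56.747 m² sabins.
V = 363.56 m³. Required absorption A₂ = 0.161 × 363.56 / 0.69 = 84.831 sabins.
Shortfall: 84.831 − 56.747 = 28.1 sabins.

28.1 sabins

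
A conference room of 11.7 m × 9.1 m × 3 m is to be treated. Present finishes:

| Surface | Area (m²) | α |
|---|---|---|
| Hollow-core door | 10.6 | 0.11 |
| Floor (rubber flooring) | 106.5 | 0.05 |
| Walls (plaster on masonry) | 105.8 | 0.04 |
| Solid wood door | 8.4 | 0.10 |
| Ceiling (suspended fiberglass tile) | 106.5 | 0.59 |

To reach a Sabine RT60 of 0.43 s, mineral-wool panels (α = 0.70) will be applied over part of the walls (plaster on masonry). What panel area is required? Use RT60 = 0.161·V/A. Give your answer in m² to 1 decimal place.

68.5

Equivalent absorption area: A₁ = 10.6×0.11 + 106.5×0.05 + 105.8×0.04 + 8.4×0.10 + 106.5×0.59 = 74.398 m².
V = 319.41 m³. Target absorption A₂ = 0.161 × 319.41 / 0.43 = 119.593 sabins.
Absorption to add: 119.593 − 74.398 = 45.195 sabins.
Net gain per m²: Δα = 0.70 − 0.04 = 0.66.
Panel area = 45.195 / 0.66 = 68.5 m².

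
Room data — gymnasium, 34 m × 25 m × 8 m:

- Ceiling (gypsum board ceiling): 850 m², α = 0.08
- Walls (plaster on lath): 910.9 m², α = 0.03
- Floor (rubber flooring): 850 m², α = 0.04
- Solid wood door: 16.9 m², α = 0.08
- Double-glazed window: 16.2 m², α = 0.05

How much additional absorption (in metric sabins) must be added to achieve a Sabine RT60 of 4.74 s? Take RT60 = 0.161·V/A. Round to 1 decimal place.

Total absorption A₁ = 850×0.08 + 910.9×0.03 + 850×0.04 + 16.9×0.08 + 16.2×0.05
  = 68.000 + 27.327 + 34.000 + 1.352 + 0.810 = 131.489 m² sabins.
For T = 4.74 s, need A₂ = 0.161·V/T = 0.161·6800/4.74 = 230.970 sabins.
ΔA = A₂ − A₁ = 230.970 − 131.489 = 99.5 sabins.

99.5 sabins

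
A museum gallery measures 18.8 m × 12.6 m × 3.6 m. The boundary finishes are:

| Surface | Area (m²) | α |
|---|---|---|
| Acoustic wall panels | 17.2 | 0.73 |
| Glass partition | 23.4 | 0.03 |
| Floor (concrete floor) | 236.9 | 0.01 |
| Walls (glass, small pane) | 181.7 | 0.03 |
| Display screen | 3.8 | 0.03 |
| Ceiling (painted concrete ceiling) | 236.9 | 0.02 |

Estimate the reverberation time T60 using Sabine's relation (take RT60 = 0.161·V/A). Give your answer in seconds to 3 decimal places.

5.295 seconds

A = Σ Sᵢαᵢ = 17.2*0.73 + 23.4*0.03 + 236.9*0.01 + 181.7*0.03 + 3.8*0.03 + 236.9*0.02 = 25.930 sabins.
Room volume: 852.768 m³.
RT60 = 0.161 · V / A = 0.161 × 852.768 / 25.930 = 5.295 s.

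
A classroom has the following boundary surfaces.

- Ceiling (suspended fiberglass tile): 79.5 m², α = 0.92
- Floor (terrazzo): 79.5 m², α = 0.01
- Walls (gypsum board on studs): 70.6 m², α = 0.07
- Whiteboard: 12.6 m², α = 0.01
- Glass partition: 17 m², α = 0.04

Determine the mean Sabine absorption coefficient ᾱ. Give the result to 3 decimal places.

Total surface area S = 259.2 m².
Weighted sum Σ Sα = 79.683.
ᾱ = 79.683 / 259.2 = 0.307.

0.307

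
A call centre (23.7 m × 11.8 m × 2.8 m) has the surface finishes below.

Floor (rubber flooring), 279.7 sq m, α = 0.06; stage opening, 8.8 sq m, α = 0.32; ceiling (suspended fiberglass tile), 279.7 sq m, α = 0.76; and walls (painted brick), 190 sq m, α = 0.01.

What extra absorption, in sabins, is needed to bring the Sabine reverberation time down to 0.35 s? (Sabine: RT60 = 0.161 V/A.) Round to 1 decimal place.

126.1 sabins

Summing Sᵢαᵢ: 16.782 + 2.816 + 212.572 + 1.900 → A₁ = 234.070 sabins.
V = 783.048 m³. Required absorption A₂ = 0.161 × 783.048 / 0.35 = 360.202 sabins.
Additional absorption ΔA = 360.202 − 234.070 = 126.1 sabins.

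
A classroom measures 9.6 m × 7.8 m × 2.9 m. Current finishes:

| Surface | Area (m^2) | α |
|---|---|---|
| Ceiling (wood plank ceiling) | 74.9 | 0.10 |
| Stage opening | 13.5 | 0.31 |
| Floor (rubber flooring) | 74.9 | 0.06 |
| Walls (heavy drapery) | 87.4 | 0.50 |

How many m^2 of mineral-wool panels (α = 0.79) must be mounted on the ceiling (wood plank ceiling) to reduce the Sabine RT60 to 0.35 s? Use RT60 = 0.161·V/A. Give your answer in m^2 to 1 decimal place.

Summing Sᵢαᵢ: 7.490 + 4.185 + 4.494 + 43.700 → A₁ = 59.869 sabins.
Required A₂ = 0.161·217.152/0.35 = 99.890 sabins.
ΔA needed = 99.890 − 59.869 = 40.021 sabins.
Net gain per m^2: Δα = 0.79 − 0.10 = 0.69.
Panel area = 40.021 / 0.69 = 58.0 m^2.

58.0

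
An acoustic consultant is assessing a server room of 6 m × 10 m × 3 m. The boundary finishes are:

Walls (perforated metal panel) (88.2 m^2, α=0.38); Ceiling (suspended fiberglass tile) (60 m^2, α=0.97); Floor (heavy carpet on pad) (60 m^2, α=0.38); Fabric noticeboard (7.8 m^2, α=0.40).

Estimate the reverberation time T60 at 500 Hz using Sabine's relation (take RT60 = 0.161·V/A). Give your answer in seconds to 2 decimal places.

Summing Sᵢαᵢ: 33.516 + 58.200 + 22.800 + 3.120 → A = 117.636 sabins.
Volume V = 6 × 10 × 3 = 180 m³.
T = 0.161 V/A = 0.161·180/117.636 = 0.25 s.

0.25 s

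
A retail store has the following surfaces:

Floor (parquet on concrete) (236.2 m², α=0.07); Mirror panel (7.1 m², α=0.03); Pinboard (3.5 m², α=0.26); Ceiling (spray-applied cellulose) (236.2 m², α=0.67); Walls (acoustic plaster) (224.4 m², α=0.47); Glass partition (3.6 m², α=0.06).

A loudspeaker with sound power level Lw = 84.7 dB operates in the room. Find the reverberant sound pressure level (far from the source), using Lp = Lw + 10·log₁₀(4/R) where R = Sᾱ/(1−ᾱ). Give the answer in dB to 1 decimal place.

64.0 dB

A = 281.595 sabins; S = 711.0 m².
ᾱ = 281.595/711.0 = 0.3961; R = Sᾱ/(1−ᾱ) = 281.595/(1−0.3961) = 466.294 m².
Lp = Lw + 10 log₁₀(4/R) = 84.7 -20.67 = 64.0 dB.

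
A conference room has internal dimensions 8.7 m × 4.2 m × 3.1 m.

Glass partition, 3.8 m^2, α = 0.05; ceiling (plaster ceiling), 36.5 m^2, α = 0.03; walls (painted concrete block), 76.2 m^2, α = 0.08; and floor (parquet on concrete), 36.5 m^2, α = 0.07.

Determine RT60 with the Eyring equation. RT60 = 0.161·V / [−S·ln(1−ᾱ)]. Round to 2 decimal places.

Total surface area S = 3.8 + 36.5 + 76.2 + 36.5 = 153.0 m^2.
Absorption A = 3.8·0.05 + 36.5·0.03 + 76.2·0.08 + 36.5·0.07 = 9.936 sabins.
ᾱ = 9.936 / 153.0 = 0.0649.
−S·ln(1−ᾱ) = −153.0 × ln(1 − 0.0649) = 10.267.
V = 8.7 × 4.2 × 3.1 = 113.274 m³.
T = 0.161·V/[−S·ln(1−ᾱ)] = 0.161·113.274/10.267 = 1.78 s.

1.78 s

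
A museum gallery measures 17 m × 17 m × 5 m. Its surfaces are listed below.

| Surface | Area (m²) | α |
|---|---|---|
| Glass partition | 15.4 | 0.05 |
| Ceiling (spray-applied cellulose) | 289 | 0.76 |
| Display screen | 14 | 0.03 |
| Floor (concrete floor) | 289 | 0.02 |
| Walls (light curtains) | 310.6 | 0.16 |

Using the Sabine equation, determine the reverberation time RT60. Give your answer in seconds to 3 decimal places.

0.842 s

Equivalent absorption area: A = 15.4·0.05 + 289·0.76 + 14·0.03 + 289·0.02 + 310.6·0.16 = 276.306 m².
Room volume: 1445 m³.
RT60 = 0.161 · V / A = 0.161 × 1445 / 276.306 = 0.842 s.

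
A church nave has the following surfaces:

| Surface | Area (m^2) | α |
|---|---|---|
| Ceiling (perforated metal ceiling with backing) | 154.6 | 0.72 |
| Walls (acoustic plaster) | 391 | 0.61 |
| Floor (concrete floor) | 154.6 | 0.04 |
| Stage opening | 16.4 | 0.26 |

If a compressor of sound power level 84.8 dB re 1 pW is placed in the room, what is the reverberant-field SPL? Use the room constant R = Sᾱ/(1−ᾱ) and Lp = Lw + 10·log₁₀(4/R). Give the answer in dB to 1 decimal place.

62.2 dB

Σ(Sᵢαᵢ) = 154.6·0.72 + 391·0.61 + 154.6·0.04 + 16.4·0.26 = 360.270; total area S = 716.6 m^2.
ᾱ = 360.270/716.6 = 0.5027; R = Sᾱ/(1−ᾱ) = 360.270/(1−0.5027) = 724.452 m^2.
Lp = Lw + 10 log₁₀(4/R) = 84.8 -22.58 = 62.2 dB.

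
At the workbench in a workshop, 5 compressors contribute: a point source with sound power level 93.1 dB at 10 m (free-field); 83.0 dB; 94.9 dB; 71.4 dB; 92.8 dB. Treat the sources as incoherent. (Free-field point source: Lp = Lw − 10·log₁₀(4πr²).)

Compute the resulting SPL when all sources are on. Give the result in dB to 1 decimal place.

97.2 dB

Source at 10 m: Lp = 93.1 − 10·log₁₀(4π·10²) = 93.1 − 10·log₁₀(1256.637) = 62.1 dB.
Converting to relative power and adding: 10^(62.1/10) + 10^(83.0/10) + 10^(94.9/10) + 10^(71.4/10) + 10^(92.8/10) = 5.211e+09.
Combined level = 10 log₁₀(5.211e+09) = 97.2 dB.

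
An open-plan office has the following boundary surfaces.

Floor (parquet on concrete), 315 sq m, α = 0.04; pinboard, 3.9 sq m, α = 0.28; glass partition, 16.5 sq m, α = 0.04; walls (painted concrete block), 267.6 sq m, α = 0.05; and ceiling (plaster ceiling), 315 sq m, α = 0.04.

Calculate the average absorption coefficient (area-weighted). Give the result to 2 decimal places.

S = Σ Sᵢ = 315 + 3.9 + 16.5 + 267.6 + 315 = 918.0 sq m.
A = 315·0.04 + 3.9·0.28 + 16.5·0.04 + 267.6·0.05 + 315·0.04 = 40.332 sabins.
ᾱ = A/S = 0.04.

0.04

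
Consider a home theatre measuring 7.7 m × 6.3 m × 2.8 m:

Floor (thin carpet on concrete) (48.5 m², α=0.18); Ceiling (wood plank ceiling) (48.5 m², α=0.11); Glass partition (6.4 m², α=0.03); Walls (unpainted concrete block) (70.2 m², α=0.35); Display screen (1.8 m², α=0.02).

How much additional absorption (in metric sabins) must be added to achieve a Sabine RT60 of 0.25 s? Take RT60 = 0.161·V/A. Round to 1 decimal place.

48.6 sabins

Summing Sᵢαᵢ: 8.730 + 5.335 + 0.192 + 24.570 + 0.036 → A₁ = 38.863 sabins.
For T = 0.25 s, need A₂ = 0.161·V/T = 0.161·135.828/0.25 = 87.473 sabins.
ΔA = A₂ − A₁ = 87.473 − 38.863 = 48.6 sabins.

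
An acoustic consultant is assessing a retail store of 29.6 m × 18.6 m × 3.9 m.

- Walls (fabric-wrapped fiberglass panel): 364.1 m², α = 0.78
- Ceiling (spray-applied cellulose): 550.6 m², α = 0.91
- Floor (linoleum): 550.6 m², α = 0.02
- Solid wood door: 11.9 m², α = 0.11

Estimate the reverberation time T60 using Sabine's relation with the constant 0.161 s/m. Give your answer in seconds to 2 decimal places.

Equivalent absorption area: A = 364.1×0.78 + 550.6×0.91 + 550.6×0.02 + 11.9×0.11 = 797.365 m².
V = 29.6·18.6·3.9 = 2147.184 m³.
Sabine: RT60 = 0.161 × 2147.184 / 797.365 = 0.43 s.

0.43 s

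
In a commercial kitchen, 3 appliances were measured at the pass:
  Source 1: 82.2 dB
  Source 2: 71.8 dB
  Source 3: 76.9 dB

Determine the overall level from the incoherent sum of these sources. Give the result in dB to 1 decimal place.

Σ 10^(Lᵢ/10) = 2.301e+08.
Combined level = 10 log₁₀(2.301e+08) = 83.6 dB.

83.6 dB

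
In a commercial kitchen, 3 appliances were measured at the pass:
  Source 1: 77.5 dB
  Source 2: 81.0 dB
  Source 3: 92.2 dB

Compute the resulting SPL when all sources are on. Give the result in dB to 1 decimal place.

92.7 dB

Sum in the linear (power) domain: Σ 10^(Lᵢ/10) = 10^(77.5/10) + 10^(81.0/10) + 10^(92.2/10) = 1.842e+09.
Back to dB: 10·log₁₀ Σ = 92.7 dB.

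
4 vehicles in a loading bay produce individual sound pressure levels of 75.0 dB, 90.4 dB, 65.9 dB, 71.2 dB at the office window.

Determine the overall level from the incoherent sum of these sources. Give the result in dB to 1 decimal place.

90.6 dB

Sum in the linear (power) domain: Σ 10^(Lᵢ/10) = 10^(75.0/10) + 10^(90.4/10) + 10^(65.9/10) + 10^(71.2/10) = 1.145e+09.
Combined level = 10 log₁₀(1.145e+09) = 90.6 dB.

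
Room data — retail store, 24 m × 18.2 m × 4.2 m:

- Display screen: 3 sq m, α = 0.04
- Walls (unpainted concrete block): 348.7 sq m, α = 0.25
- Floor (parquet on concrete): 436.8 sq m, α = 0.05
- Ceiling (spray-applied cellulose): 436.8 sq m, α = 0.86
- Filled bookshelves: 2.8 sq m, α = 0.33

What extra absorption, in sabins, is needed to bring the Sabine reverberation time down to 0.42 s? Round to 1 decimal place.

217.5 sabins

Summing Sᵢαᵢ: 0.120 + 87.175 + 21.840 + 375.648 + 0.924 → A₁ = 485.707 sabins.
V = 1834.56 m³. Required absorption A₂ = 0.161 × 1834.56 / 0.42 = 703.248 sabins.
Additional absorption ΔA = 703.248 − 485.707 = 217.5 sabins.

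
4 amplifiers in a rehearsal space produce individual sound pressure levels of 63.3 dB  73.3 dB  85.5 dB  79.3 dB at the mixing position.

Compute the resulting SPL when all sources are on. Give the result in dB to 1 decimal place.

Sum in the linear (power) domain: Σ 10^(Lᵢ/10) = 10^(63.3/10) + 10^(73.3/10) + 10^(85.5/10) + 10^(79.3/10) = 4.634e+08.
Combined level = 10 log₁₀(4.634e+08) = 86.7 dB.

86.7 dB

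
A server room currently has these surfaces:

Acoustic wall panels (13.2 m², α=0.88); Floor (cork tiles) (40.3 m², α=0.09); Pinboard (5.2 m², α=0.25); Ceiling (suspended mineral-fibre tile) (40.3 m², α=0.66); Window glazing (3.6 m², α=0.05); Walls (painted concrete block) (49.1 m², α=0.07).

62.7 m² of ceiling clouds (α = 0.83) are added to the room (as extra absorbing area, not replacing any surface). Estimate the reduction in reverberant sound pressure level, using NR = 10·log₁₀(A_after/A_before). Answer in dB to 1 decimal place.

3.2 dB

A_before = Σ Sᵢαᵢ = 13.2·0.88 + 40.3·0.09 + 5.2·0.25 + 40.3·0.66 + 3.6·0.05 + 49.1·0.07 = 46.758 sabins.
Treatment contributes 62.7·0.83 = 52.041 sabins.
New total A_after = 98.799 sabins.
Reduction = 10 log₁₀(A_after/A_before) = 10 log₁₀(2.1130) = 3.2 dB.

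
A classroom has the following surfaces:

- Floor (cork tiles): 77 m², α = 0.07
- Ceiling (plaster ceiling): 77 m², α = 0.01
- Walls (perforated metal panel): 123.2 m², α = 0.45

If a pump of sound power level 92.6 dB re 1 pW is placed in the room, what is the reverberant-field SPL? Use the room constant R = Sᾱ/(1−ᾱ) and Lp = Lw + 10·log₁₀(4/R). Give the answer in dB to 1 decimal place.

79.6 dB

Σ(Sᵢαᵢ) = 77·0.07 + 77·0.01 + 123.2·0.45 = 61.600; total area S = 277.2 m².
ᾱ = 0.2222, so room constant R = A/(1−ᾱ) = 79.198 m².
Lp = Lw + 10 log₁₀(4/R) = 92.6 -12.97 = 79.6 dB.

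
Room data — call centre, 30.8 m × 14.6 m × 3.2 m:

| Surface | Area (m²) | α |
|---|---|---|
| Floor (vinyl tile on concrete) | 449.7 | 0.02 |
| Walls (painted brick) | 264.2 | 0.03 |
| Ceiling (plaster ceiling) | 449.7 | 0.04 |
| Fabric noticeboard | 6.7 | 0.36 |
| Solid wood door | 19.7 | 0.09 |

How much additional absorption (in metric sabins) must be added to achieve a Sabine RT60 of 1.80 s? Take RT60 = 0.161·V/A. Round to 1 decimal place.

89.6 sabins

Total absorption A₁ = 449.7×0.02 + 264.2×0.03 + 449.7×0.04 + 6.7×0.36 + 19.7×0.09
  = 8.994 + 7.926 + 17.988 + 2.412 + 1.773 = 39.093 m² sabins.
For T = 1.80 s, need A₂ = 0.161·V/T = 0.161·1438.976/1.80 = 128.708 sabins.
ΔA = A₂ − A₁ = 128.708 − 39.093 = 89.6 sabins.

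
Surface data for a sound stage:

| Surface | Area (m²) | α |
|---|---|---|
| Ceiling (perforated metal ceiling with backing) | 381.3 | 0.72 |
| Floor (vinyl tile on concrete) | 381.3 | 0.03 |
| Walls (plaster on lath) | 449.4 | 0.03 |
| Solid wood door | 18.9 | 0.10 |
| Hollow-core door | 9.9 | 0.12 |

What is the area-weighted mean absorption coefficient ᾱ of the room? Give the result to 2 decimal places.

0.24

S = Σ Sᵢ = 381.3 + 381.3 + 449.4 + 18.9 + 9.9 = 1240.8 m².
Σ(Sᵢαᵢ) = 381.3·0.72 + 381.3·0.03 + 449.4·0.03 + 18.9·0.10 + 9.9·0.12 = 302.535.
ᾱ = A/S = 0.24.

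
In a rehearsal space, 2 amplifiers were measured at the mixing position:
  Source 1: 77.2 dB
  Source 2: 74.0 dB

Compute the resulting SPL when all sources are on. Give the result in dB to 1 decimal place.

Converting to relative power and adding: 10^(77.2/10) + 10^(74.0/10) = 7.76e+07.
Combined level = 10 log₁₀(7.76e+07) = 78.9 dB.

78.9 dB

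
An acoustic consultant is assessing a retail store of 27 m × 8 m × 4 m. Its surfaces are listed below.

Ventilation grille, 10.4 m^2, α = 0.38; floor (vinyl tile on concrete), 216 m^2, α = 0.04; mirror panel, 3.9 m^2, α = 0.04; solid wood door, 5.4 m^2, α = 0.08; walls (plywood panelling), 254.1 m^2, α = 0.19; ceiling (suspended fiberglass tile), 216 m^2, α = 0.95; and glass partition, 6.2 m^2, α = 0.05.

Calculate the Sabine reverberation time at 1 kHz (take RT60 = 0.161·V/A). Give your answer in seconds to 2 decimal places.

A = Σ Sᵢαᵢ = 10.4×0.38 + 216×0.04 + 3.9×0.04 + 5.4×0.08 + 254.1×0.19 + 216×0.95 + 6.2×0.05 = 266.969 sabins.
Volume V = 27 × 8 × 4 = 864 m³.
Sabine: RT60 = 0.161 × 864 / 266.969 = 0.52 s.

0.52 s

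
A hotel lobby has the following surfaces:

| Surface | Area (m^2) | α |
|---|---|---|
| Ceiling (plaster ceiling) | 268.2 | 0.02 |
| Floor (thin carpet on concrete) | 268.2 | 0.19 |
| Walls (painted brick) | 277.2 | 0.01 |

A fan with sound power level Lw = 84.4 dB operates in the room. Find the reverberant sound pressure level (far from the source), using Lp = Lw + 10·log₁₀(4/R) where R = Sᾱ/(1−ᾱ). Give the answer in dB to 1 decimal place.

Σ(Sᵢαᵢ) = 268.2·0.02 + 268.2·0.19 + 277.2·0.01 = 59.094; total area S = 813.6 m^2.
ᾱ = 59.094/813.6 = 0.0726; R = Sᾱ/(1−ᾱ) = 59.094/(1−0.0726) = 63.720 m^2.
Lp = 84.4 + 10·log₁₀(4/63.720) = 84.4 + (-12.02) = 72.4 dB.

72.4 dB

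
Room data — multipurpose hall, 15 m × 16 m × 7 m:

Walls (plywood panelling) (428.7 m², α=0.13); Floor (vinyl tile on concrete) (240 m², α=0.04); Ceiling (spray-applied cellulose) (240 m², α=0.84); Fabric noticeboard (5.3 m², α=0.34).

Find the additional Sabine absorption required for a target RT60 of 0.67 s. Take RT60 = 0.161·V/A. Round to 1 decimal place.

Total absorption A₁ = 428.7·0.13 + 240·0.04 + 240·0.84 + 5.3·0.34
  = 55.731 + 9.600 + 201.600 + 1.802 = 268.733 m² sabins.
For T = 0.67 s, need A₂ = 0.161·V/T = 0.161·1680/0.67 = 403.701 sabins.
Shortfall: 403.701 − 268.733 = 135.0 sabins.

135.0 sabins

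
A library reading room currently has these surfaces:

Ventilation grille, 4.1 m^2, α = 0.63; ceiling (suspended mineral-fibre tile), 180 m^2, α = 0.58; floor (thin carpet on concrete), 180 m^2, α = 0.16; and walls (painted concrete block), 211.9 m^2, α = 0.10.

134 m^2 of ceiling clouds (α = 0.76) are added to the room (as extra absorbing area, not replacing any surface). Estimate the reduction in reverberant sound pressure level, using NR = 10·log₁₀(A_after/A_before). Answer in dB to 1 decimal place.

Summing Sᵢαᵢ: 2.583 + 104.400 + 28.800 + 21.190 → A_before = 156.973 sabins.
Treatment contributes 134·0.76 = 101.840 sabins.
New total A_after = 258.813 sabins.
Reduction = 10 log₁₀(A_after/A_before) = 10 log₁₀(1.6488) = 2.2 dB.

2.2 dB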